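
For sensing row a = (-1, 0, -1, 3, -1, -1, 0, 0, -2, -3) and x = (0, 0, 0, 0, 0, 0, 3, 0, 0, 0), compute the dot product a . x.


Non-zero terms: ['0*3']
Products: [0]
y = sum = 0.

0


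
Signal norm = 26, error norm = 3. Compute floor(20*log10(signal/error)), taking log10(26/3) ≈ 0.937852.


||x||/||e|| = 26/3.
log10(26/3) ≈ 0.937852.
20*log10(||x||/||e||) ≈ 20*0.937852 = 18.75704.
floor(18.75704) = 18.

18


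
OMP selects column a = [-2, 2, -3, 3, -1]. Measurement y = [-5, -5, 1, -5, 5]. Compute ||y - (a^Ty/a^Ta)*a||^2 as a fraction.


a^T a = 27.
a^T y = -23.
coeff = -23/27 = -23/27.
||r||^2 = 2198/27.

2198/27


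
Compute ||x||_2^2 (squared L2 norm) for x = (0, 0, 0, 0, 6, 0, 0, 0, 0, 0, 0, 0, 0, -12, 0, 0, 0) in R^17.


Non-zero entries: [(4, 6), (13, -12)]
Squares: [36, 144]
||x||_2^2 = sum = 180.

180


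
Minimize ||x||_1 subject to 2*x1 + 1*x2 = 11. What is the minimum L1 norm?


Axis intercepts:
  x1 = 11/2, x2 = 0: L1 = 11/2
  x1 = 0, x2 = 11: L1 = 11
x* = (11/2, 0)
||x*||_1 = 11/2.

11/2


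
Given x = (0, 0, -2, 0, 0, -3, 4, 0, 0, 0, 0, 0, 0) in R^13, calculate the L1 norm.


Non-zero entries: [(2, -2), (5, -3), (6, 4)]
Absolute values: [2, 3, 4]
||x||_1 = sum = 9.

9


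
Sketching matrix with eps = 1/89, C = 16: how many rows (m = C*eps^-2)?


1/eps = 89.
(1/eps)^2 = 7921.
m = 16*7921 = 126736.

126736


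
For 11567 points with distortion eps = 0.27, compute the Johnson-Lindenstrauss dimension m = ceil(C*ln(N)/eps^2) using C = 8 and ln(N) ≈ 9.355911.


ln(11567) ≈ 9.355911.
eps^2 = 0.27^2 = 0.0729.
C*ln(N)/eps^2 ≈ 8*9.355911/0.0729 ≈ 1026.7118.
m = ceil(1026.7118) = 1027.

1027


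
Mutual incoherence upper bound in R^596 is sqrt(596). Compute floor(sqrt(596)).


24^2 = 576 <= 596 < 625 = 25^2, so 24 <= sqrt(596) < 25.
floor(sqrt(596)) = 24.

24


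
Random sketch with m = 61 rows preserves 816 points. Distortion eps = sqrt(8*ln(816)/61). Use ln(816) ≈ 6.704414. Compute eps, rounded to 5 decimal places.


ln(816) ≈ 6.704414.
8*ln(N)/m ≈ 8*6.704414/61 ≈ 0.87926741.
eps = sqrt(0.87926741) ≈ 0.9376926 ≈ 0.93769.

0.93769


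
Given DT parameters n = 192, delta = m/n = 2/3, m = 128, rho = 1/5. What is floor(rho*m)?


m = 2/3*192 = 128.
rho = 1/5.
rho*m = 1/5*128 = 25.6.
k = floor(25.6) = 25.

25


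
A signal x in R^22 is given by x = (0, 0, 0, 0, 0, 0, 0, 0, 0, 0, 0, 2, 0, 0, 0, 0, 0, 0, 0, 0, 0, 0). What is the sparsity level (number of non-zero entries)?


Non-zero positions: [11].
Sparsity = 1.

1


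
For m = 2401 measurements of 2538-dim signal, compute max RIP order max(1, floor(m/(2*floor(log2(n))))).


floor(log2(2538)) = 11.
2*11 = 22.
m/(2*floor(log2(n))) = 2401/22 ≈ 109.1364.
floor = 109.
k = max(1, 109) = 109.

109


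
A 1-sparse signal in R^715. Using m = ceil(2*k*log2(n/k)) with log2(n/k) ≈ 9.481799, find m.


log2(n/k) = log2(715/1) ≈ 9.481799.
2*k*log2(n/k) ≈ 2*1*9.481799 = 18.963598.
m = ceil(18.963598) = 19.

19


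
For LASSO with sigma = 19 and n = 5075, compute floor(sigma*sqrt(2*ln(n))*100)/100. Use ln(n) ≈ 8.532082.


ln(5075) ≈ 8.532082.
2*ln(n) ≈ 17.064164.
sqrt(2*ln(n)) ≈ sqrt(17.064164) ≈ 4.130879.
lambda ≈ 19*4.130879 = 78.486701.
floor(lambda*100)/100 = 78.48.

78.48


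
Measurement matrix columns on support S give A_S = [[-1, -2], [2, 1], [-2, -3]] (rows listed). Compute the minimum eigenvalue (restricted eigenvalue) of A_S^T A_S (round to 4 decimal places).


A_S^T A_S = [[9, 10], [10, 14]].
trace = 23.
det = 26.
disc = trace^2 - 4*det = 529 - 4*26 = 425.
sqrt(425) ≈ 20.615528.
lam_min = (23 - sqrt(425))/2 ≈ (23 - 20.615528)/2 = 1.192236 ≈ 1.1922.

1.1922


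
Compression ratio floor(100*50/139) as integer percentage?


100*m/n = 100*50/139 ≈ 35.9712.
floor = 35.

35


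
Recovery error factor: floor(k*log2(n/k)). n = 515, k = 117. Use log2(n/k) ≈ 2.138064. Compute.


log2(n/k) = log2(515/117) ≈ 2.138064.
k*log2(n/k) ≈ 117*2.138064 = 250.153488.
floor(250.153488) = 250.

250


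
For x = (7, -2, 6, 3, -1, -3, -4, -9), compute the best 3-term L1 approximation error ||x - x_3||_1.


Sorted |x_i| descending: [9, 7, 6, 4, 3, 3, 2, 1]
Keep top 3: [9, 7, 6]
Tail entries: [4, 3, 3, 2, 1]
L1 error = sum of tail = 13.

13


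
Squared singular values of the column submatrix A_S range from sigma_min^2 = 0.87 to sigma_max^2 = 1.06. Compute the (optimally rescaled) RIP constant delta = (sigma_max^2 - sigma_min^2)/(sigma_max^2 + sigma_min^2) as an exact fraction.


lambda_max - lambda_min = 1.06 - 0.87 = 0.19.
lambda_max + lambda_min = 1.06 + 0.87 = 1.93.
delta = 0.19/1.93 = 19/193.

19/193


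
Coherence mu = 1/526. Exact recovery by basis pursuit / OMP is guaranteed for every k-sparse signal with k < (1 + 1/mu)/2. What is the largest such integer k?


1/mu = 526.
1 + 1/mu = 527.
(1 + 1/mu)/2 = 263.5 is not an integer, so k_max = floor(263.5) = 263.

263


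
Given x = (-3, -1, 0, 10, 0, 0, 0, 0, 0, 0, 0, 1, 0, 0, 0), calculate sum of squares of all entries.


Non-zero entries: [(0, -3), (1, -1), (3, 10), (11, 1)]
Squares: [9, 1, 100, 1]
||x||_2^2 = sum = 111.

111


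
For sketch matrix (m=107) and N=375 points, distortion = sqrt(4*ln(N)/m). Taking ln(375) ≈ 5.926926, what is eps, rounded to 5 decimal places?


ln(375) ≈ 5.926926.
4*ln(N)/m ≈ 4*5.926926/107 ≈ 0.22156733.
eps = sqrt(0.22156733) ≈ 0.4707094 ≈ 0.47071.

0.47071


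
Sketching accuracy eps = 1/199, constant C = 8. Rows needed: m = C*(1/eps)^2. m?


1/eps = 199.
(1/eps)^2 = 39601.
m = 8*39601 = 316808.

316808


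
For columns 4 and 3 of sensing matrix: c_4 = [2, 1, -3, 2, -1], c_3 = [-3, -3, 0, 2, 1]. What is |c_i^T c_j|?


Inner product: 2*-3 + 1*-3 + -3*0 + 2*2 + -1*1
Products: [-6, -3, 0, 4, -1]
Sum = -6.
|dot| = 6.

6


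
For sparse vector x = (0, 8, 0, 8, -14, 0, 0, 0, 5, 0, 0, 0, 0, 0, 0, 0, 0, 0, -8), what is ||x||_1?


Non-zero entries: [(1, 8), (3, 8), (4, -14), (8, 5), (18, -8)]
Absolute values: [8, 8, 14, 5, 8]
||x||_1 = sum = 43.

43


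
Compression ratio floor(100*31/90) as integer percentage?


100*m/n = 100*31/90 ≈ 34.4444.
floor = 34.

34


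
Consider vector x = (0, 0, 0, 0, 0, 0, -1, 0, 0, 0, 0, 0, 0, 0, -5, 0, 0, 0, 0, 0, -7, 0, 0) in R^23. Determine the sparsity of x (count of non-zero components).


Non-zero positions: [6, 14, 20].
Sparsity = 3.

3


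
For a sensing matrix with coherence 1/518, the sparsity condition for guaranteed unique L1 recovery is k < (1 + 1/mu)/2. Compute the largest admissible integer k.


1/mu = 518.
1 + 1/mu = 519.
(1 + 1/mu)/2 = 259.5 is not an integer, so k_max = floor(259.5) = 259.

259


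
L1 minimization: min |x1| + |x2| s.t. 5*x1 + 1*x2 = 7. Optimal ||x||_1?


Axis intercepts:
  x1 = 7/5, x2 = 0: L1 = 7/5
  x1 = 0, x2 = 7: L1 = 7
x* = (7/5, 0)
||x*||_1 = 7/5.

7/5


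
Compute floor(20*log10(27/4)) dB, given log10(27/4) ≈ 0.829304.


||x||/||e|| = 27/4.
log10(27/4) ≈ 0.829304.
20*log10(||x||/||e||) ≈ 20*0.829304 = 16.58608.
floor(16.58608) = 16.

16


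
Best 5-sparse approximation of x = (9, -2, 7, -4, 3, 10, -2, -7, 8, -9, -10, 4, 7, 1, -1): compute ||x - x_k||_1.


Sorted |x_i| descending: [10, 10, 9, 9, 8, 7, 7, 7, 4, 4, 3, 2, 2, 1, 1]
Keep top 5: [10, 10, 9, 9, 8]
Tail entries: [7, 7, 7, 4, 4, 3, 2, 2, 1, 1]
L1 error = sum of tail = 38.

38


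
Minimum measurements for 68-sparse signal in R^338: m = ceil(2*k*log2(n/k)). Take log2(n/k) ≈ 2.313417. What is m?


log2(n/k) = log2(338/68) ≈ 2.313417.
2*k*log2(n/k) ≈ 2*68*2.313417 = 314.624712.
m = ceil(314.624712) = 315.

315


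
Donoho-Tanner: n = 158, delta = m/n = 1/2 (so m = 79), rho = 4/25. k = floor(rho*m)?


m = 1/2*158 = 79.
rho = 4/25.
rho*m = 4/25*79 = 12.64.
k = floor(12.64) = 12.

12


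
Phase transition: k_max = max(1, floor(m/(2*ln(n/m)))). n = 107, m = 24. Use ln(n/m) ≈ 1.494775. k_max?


n/m = 107/24.
ln(n/m) ≈ 1.494775.
2*ln(n/m) ≈ 2.98955.
m/(2*ln(n/m)) ≈ 24/2.98955 ≈ 8.028.
floor = 8.
k_max = max(1, 8) = 8.

8


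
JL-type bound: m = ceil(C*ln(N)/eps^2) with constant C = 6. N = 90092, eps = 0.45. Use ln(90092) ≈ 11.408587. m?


ln(90092) ≈ 11.408587.
eps^2 = 0.45^2 = 0.2025.
C*ln(N)/eps^2 ≈ 6*11.408587/0.2025 ≈ 338.0322.
m = ceil(338.0322) = 339.

339


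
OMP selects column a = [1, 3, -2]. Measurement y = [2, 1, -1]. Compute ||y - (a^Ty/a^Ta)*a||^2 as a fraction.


a^T a = 14.
a^T y = 7.
coeff = 7/14 = 1/2.
||r||^2 = 5/2.

5/2


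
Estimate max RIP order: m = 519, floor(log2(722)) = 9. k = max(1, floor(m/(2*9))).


floor(log2(722)) = 9.
2*9 = 18.
m/(2*floor(log2(n))) = 519/18 ≈ 28.8333.
floor = 28.
k = max(1, 28) = 28.

28


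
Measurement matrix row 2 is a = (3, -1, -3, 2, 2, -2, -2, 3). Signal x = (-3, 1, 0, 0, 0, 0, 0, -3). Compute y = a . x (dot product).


Non-zero terms: ['3*-3', '-1*1', '3*-3']
Products: [-9, -1, -9]
y = sum = -19.

-19


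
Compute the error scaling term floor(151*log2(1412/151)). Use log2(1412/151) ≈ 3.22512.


log2(n/k) = log2(1412/151) ≈ 3.22512.
k*log2(n/k) ≈ 151*3.22512 = 486.99312.
floor(486.99312) = 486.

486


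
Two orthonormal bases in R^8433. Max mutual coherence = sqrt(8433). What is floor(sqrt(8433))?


91^2 = 8281 <= 8433 < 8464 = 92^2, so 91 <= sqrt(8433) < 92.
floor(sqrt(8433)) = 91.

91


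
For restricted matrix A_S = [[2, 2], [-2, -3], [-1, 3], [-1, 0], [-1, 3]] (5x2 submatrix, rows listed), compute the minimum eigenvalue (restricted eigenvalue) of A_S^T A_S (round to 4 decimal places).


A_S^T A_S = [[11, 4], [4, 31]].
trace = 42.
det = 325.
disc = trace^2 - 4*det = 1764 - 4*325 = 464.
sqrt(464) ≈ 21.540659.
lam_min = (42 - sqrt(464))/2 ≈ (42 - 21.540659)/2 = 10.2296705 ≈ 10.2297.

10.2297


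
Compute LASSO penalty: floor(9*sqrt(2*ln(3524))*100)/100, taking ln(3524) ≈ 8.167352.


ln(3524) ≈ 8.167352.
2*ln(n) ≈ 16.334704.
sqrt(2*ln(n)) ≈ sqrt(16.334704) ≈ 4.041621.
lambda ≈ 9*4.041621 = 36.374589.
floor(lambda*100)/100 = 36.37.

36.37


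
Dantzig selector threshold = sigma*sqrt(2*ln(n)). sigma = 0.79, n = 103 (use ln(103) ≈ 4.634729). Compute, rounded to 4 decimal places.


ln(103) ≈ 4.634729.
2*ln(n) ≈ 9.269458.
sqrt(2*ln(n)) ≈ sqrt(9.269458) ≈ 3.044578.
threshold ≈ 0.79*3.044578 = 2.40521662 ≈ 2.4052.

2.4052


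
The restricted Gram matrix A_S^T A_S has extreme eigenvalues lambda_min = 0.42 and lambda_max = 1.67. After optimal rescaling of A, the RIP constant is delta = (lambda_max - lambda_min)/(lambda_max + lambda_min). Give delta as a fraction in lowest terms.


lambda_max - lambda_min = 1.67 - 0.42 = 1.25.
lambda_max + lambda_min = 1.67 + 0.42 = 2.09.
delta = 1.25/2.09 = 125/209.

125/209


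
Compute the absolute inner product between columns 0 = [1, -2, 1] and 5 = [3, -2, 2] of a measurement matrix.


Inner product: 1*3 + -2*-2 + 1*2
Products: [3, 4, 2]
Sum = 9.
|dot| = 9.

9


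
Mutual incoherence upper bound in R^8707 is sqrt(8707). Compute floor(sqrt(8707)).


93^2 = 8649 <= 8707 < 8836 = 94^2, so 93 <= sqrt(8707) < 94.
floor(sqrt(8707)) = 93.

93


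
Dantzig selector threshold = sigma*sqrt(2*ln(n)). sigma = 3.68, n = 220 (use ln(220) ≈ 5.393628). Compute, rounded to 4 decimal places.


ln(220) ≈ 5.393628.
2*ln(n) ≈ 10.787256.
sqrt(2*ln(n)) ≈ sqrt(10.787256) ≈ 3.284396.
threshold ≈ 3.68*3.284396 = 12.08657728 ≈ 12.0866.

12.0866


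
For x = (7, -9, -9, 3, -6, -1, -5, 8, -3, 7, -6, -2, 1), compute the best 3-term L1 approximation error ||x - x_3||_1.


Sorted |x_i| descending: [9, 9, 8, 7, 7, 6, 6, 5, 3, 3, 2, 1, 1]
Keep top 3: [9, 9, 8]
Tail entries: [7, 7, 6, 6, 5, 3, 3, 2, 1, 1]
L1 error = sum of tail = 41.

41


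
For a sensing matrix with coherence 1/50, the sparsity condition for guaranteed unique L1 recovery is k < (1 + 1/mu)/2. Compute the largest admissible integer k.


1/mu = 50.
1 + 1/mu = 51.
(1 + 1/mu)/2 = 25.5 is not an integer, so k_max = floor(25.5) = 25.

25


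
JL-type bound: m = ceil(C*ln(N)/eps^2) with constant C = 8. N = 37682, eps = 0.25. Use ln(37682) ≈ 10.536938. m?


ln(37682) ≈ 10.536938.
eps^2 = 0.25^2 = 0.0625.
C*ln(N)/eps^2 ≈ 8*10.536938/0.0625 ≈ 1348.7281.
m = ceil(1348.7281) = 1349.

1349


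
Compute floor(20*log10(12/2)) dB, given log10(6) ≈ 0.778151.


||x||/||e|| = 12/2 = 6.
log10(6) ≈ 0.778151.
20*log10(||x||/||e||) ≈ 20*0.778151 = 15.56302.
floor(15.56302) = 15.

15


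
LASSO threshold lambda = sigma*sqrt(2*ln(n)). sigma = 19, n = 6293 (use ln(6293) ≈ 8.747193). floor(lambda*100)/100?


ln(6293) ≈ 8.747193.
2*ln(n) ≈ 17.494386.
sqrt(2*ln(n)) ≈ sqrt(17.494386) ≈ 4.182629.
lambda ≈ 19*4.182629 = 79.469951.
floor(lambda*100)/100 = 79.46.

79.46


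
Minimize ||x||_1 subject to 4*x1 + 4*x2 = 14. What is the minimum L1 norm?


Axis intercepts:
  x1 = 7/2, x2 = 0: L1 = 7/2
  x1 = 0, x2 = 7/2: L1 = 7/2
x* = (7/2, 0)
||x*||_1 = 7/2.

7/2


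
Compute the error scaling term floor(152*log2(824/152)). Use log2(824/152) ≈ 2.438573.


log2(n/k) = log2(824/152) ≈ 2.438573.
k*log2(n/k) ≈ 152*2.438573 = 370.663096.
floor(370.663096) = 370.

370


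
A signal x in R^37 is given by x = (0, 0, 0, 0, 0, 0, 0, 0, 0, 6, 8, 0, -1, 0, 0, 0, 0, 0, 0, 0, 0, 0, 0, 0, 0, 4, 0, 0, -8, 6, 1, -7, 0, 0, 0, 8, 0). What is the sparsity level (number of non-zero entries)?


Non-zero positions: [9, 10, 12, 25, 28, 29, 30, 31, 35].
Sparsity = 9.

9


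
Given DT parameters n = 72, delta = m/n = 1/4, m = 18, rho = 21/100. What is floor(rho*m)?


m = 1/4*72 = 18.
rho = 21/100.
rho*m = 21/100*18 = 3.78.
k = floor(3.78) = 3.

3


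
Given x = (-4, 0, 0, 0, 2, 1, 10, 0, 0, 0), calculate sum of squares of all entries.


Non-zero entries: [(0, -4), (4, 2), (5, 1), (6, 10)]
Squares: [16, 4, 1, 100]
||x||_2^2 = sum = 121.

121


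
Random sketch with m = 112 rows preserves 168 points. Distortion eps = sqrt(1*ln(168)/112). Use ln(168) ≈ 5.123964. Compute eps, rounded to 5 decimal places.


ln(168) ≈ 5.123964.
1*ln(N)/m ≈ 1*5.123964/112 ≈ 0.04574968.
eps = sqrt(0.04574968) ≈ 0.2138917 ≈ 0.21389.

0.21389


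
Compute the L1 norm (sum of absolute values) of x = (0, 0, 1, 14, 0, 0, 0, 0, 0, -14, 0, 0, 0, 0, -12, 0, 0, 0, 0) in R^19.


Non-zero entries: [(2, 1), (3, 14), (9, -14), (14, -12)]
Absolute values: [1, 14, 14, 12]
||x||_1 = sum = 41.

41


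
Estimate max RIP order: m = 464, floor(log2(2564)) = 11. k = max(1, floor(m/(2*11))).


floor(log2(2564)) = 11.
2*11 = 22.
m/(2*floor(log2(n))) = 464/22 ≈ 21.0909.
floor = 21.
k = max(1, 21) = 21.

21


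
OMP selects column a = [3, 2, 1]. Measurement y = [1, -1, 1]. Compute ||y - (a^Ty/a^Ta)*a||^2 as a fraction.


a^T a = 14.
a^T y = 2.
coeff = 2/14 = 1/7.
||r||^2 = 19/7.

19/7


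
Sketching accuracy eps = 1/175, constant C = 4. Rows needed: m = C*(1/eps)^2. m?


1/eps = 175.
(1/eps)^2 = 30625.
m = 4*30625 = 122500.

122500


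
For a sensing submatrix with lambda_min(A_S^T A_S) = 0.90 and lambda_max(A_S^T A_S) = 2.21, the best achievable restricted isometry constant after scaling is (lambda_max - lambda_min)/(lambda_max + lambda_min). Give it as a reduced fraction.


lambda_max - lambda_min = 2.21 - 0.90 = 1.31.
lambda_max + lambda_min = 2.21 + 0.90 = 3.11.
delta = 1.31/3.11 = 131/311.

131/311


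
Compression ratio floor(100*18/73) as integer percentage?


100*m/n = 100*18/73 ≈ 24.6575.
floor = 24.

24


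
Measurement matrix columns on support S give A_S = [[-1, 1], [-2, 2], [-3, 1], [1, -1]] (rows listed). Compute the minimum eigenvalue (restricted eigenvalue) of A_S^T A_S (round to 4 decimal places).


A_S^T A_S = [[15, -9], [-9, 7]].
trace = 22.
det = 24.
disc = trace^2 - 4*det = 484 - 4*24 = 388.
sqrt(388) ≈ 19.697716.
lam_min = (22 - sqrt(388))/2 ≈ (22 - 19.697716)/2 = 1.151142 ≈ 1.1511.

1.1511


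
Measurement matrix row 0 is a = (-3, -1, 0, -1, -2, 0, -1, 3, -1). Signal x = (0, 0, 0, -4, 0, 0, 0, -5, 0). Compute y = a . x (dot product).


Non-zero terms: ['-1*-4', '3*-5']
Products: [4, -15]
y = sum = -11.

-11


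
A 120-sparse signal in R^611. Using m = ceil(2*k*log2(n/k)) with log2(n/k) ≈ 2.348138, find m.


log2(n/k) = log2(611/120) ≈ 2.348138.
2*k*log2(n/k) ≈ 2*120*2.348138 = 563.55312.
m = ceil(563.55312) = 564.

564


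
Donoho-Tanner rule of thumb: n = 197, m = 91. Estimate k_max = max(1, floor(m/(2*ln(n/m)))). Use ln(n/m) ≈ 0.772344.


n/m = 197/91.
ln(n/m) ≈ 0.772344.
2*ln(n/m) ≈ 1.544688.
m/(2*ln(n/m)) ≈ 91/1.544688 ≈ 58.9116.
floor = 58.
k_max = max(1, 58) = 58.

58


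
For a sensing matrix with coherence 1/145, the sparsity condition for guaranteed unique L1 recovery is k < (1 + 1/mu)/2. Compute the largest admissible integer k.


1/mu = 145.
1 + 1/mu = 146.
(1 + 1/mu)/2 = 73 is an integer and the inequality is strict, so k_max = 73 - 1 = 72.

72


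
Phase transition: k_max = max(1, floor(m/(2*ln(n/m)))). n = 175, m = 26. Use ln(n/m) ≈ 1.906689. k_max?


n/m = 175/26.
ln(n/m) ≈ 1.906689.
2*ln(n/m) ≈ 3.813378.
m/(2*ln(n/m)) ≈ 26/3.813378 ≈ 6.8181.
floor = 6.
k_max = max(1, 6) = 6.

6


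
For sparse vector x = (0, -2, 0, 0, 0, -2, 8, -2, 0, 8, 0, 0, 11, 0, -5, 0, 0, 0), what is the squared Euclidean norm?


Non-zero entries: [(1, -2), (5, -2), (6, 8), (7, -2), (9, 8), (12, 11), (14, -5)]
Squares: [4, 4, 64, 4, 64, 121, 25]
||x||_2^2 = sum = 286.

286


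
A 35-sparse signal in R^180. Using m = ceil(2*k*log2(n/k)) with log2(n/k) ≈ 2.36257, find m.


log2(n/k) = log2(180/35) ≈ 2.36257.
2*k*log2(n/k) ≈ 2*35*2.36257 = 165.3799.
m = ceil(165.3799) = 166.

166


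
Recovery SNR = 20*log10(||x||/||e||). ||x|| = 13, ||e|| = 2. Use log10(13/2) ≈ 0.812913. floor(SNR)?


||x||/||e|| = 13/2.
log10(13/2) ≈ 0.812913.
20*log10(||x||/||e||) ≈ 20*0.812913 = 16.25826.
floor(16.25826) = 16.

16


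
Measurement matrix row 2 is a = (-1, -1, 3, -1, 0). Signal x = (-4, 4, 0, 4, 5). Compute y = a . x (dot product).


Non-zero terms: ['-1*-4', '-1*4', '-1*4', '0*5']
Products: [4, -4, -4, 0]
y = sum = -4.

-4


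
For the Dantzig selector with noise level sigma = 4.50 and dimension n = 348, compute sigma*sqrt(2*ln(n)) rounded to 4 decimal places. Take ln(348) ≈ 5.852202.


ln(348) ≈ 5.852202.
2*ln(n) ≈ 11.704404.
sqrt(2*ln(n)) ≈ sqrt(11.704404) ≈ 3.42117.
threshold ≈ 4.50*3.42117 = 15.395265 ≈ 15.3953.

15.3953


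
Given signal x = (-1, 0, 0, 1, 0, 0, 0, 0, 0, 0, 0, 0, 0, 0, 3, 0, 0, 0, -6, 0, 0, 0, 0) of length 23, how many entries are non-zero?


Non-zero positions: [0, 3, 14, 18].
Sparsity = 4.

4


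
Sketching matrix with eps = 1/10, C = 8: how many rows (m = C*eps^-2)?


1/eps = 10.
(1/eps)^2 = 100.
m = 8*100 = 800.

800


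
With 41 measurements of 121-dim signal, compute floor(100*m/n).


100*m/n = 100*41/121 ≈ 33.8843.
floor = 33.

33


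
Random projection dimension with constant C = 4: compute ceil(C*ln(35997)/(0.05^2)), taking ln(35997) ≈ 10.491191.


ln(35997) ≈ 10.491191.
eps^2 = 0.05^2 = 0.0025.
C*ln(N)/eps^2 ≈ 4*10.491191/0.0025 ≈ 16785.9056.
m = ceil(16785.9056) = 16786.

16786


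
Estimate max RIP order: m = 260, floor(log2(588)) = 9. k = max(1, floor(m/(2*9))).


floor(log2(588)) = 9.
2*9 = 18.
m/(2*floor(log2(n))) = 260/18 ≈ 14.4444.
floor = 14.
k = max(1, 14) = 14.

14


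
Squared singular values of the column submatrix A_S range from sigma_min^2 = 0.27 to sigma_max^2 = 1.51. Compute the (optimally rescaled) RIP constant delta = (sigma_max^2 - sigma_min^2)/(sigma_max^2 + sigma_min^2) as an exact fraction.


lambda_max - lambda_min = 1.51 - 0.27 = 1.24.
lambda_max + lambda_min = 1.51 + 0.27 = 1.78.
delta = 1.24/1.78 = 124/178 = 62/89.

62/89


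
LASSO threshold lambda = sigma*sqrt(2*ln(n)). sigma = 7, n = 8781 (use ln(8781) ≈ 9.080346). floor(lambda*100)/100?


ln(8781) ≈ 9.080346.
2*ln(n) ≈ 18.160692.
sqrt(2*ln(n)) ≈ sqrt(18.160692) ≈ 4.261536.
lambda ≈ 7*4.261536 = 29.830752.
floor(lambda*100)/100 = 29.83.

29.83


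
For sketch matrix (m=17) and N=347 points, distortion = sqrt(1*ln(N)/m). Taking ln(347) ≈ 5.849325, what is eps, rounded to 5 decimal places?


ln(347) ≈ 5.849325.
1*ln(N)/m ≈ 1*5.849325/17 ≈ 0.34407794.
eps = sqrt(0.34407794) ≈ 0.5865816 ≈ 0.58658.

0.58658


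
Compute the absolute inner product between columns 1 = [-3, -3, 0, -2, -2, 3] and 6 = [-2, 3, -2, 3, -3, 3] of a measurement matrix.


Inner product: -3*-2 + -3*3 + 0*-2 + -2*3 + -2*-3 + 3*3
Products: [6, -9, 0, -6, 6, 9]
Sum = 6.
|dot| = 6.

6


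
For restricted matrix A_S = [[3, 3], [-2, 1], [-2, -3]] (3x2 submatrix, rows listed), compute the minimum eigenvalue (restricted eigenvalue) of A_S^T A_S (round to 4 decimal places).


A_S^T A_S = [[17, 13], [13, 19]].
trace = 36.
det = 154.
disc = trace^2 - 4*det = 1296 - 4*154 = 680.
sqrt(680) ≈ 26.076810.
lam_min = (36 - sqrt(680))/2 ≈ (36 - 26.076810)/2 = 4.961595 ≈ 4.9616.

4.9616


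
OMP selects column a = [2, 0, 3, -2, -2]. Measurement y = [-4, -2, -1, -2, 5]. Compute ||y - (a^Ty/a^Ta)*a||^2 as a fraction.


a^T a = 21.
a^T y = -17.
coeff = -17/21 = -17/21.
||r||^2 = 761/21.

761/21


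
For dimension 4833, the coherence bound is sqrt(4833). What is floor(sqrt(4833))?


69^2 = 4761 <= 4833 < 4900 = 70^2, so 69 <= sqrt(4833) < 70.
floor(sqrt(4833)) = 69.

69


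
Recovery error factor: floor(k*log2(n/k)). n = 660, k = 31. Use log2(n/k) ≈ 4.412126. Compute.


log2(n/k) = log2(660/31) ≈ 4.412126.
k*log2(n/k) ≈ 31*4.412126 = 136.775906.
floor(136.775906) = 136.

136


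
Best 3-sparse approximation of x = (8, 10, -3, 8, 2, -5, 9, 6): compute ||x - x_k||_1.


Sorted |x_i| descending: [10, 9, 8, 8, 6, 5, 3, 2]
Keep top 3: [10, 9, 8]
Tail entries: [8, 6, 5, 3, 2]
L1 error = sum of tail = 24.

24


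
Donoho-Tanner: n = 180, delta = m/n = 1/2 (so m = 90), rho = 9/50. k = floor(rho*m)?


m = 1/2*180 = 90.
rho = 9/50.
rho*m = 9/50*90 = 16.2.
k = floor(16.2) = 16.

16


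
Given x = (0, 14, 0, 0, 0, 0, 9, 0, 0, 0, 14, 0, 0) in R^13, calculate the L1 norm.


Non-zero entries: [(1, 14), (6, 9), (10, 14)]
Absolute values: [14, 9, 14]
||x||_1 = sum = 37.

37


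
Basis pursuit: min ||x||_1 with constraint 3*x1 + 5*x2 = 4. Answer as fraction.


Axis intercepts:
  x1 = 4/3, x2 = 0: L1 = 4/3
  x1 = 0, x2 = 4/5: L1 = 4/5
x* = (0, 4/5)
||x*||_1 = 4/5.

4/5


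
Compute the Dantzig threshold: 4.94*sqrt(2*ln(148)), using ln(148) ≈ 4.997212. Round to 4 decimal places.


ln(148) ≈ 4.997212.
2*ln(n) ≈ 9.994424.
sqrt(2*ln(n)) ≈ sqrt(9.994424) ≈ 3.161396.
threshold ≈ 4.94*3.161396 = 15.61729624 ≈ 15.6173.

15.6173


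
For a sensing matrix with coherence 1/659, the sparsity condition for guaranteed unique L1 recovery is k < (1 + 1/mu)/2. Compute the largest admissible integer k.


1/mu = 659.
1 + 1/mu = 660.
(1 + 1/mu)/2 = 330 is an integer and the inequality is strict, so k_max = 330 - 1 = 329.

329


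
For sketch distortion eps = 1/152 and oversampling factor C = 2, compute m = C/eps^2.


1/eps = 152.
(1/eps)^2 = 23104.
m = 2*23104 = 46208.

46208


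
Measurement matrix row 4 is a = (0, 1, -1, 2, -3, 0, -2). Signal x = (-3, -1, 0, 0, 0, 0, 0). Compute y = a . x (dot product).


Non-zero terms: ['0*-3', '1*-1']
Products: [0, -1]
y = sum = -1.

-1


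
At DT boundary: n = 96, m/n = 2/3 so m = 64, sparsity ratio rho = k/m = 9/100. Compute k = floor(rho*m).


m = 2/3*96 = 64.
rho = 9/100.
rho*m = 9/100*64 = 5.76.
k = floor(5.76) = 5.

5


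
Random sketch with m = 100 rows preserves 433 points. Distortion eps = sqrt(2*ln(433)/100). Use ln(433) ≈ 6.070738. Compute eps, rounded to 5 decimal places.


ln(433) ≈ 6.070738.
2*ln(N)/m ≈ 2*6.070738/100 ≈ 0.12141476.
eps = sqrt(0.12141476) ≈ 0.3484462 ≈ 0.34845.

0.34845


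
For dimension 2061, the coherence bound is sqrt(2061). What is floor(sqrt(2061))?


45^2 = 2025 <= 2061 < 2116 = 46^2, so 45 <= sqrt(2061) < 46.
floor(sqrt(2061)) = 45.

45


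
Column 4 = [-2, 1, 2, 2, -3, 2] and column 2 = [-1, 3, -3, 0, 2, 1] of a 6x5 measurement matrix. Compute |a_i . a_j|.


Inner product: -2*-1 + 1*3 + 2*-3 + 2*0 + -3*2 + 2*1
Products: [2, 3, -6, 0, -6, 2]
Sum = -5.
|dot| = 5.

5


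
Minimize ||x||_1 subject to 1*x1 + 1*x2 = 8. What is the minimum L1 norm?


Axis intercepts:
  x1 = 8, x2 = 0: L1 = 8
  x1 = 0, x2 = 8: L1 = 8
x* = (8, 0)
||x*||_1 = 8.

8


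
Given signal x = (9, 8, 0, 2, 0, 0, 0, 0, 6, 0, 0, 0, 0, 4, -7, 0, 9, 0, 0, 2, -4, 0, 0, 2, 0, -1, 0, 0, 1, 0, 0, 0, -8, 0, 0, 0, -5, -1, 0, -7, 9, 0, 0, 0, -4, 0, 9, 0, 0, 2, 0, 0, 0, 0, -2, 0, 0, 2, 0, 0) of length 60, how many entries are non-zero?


Non-zero positions: [0, 1, 3, 8, 13, 14, 16, 19, 20, 23, 25, 28, 32, 36, 37, 39, 40, 44, 46, 49, 54, 57].
Sparsity = 22.

22


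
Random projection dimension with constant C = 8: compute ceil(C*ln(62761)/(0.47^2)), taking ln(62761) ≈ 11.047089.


ln(62761) ≈ 11.047089.
eps^2 = 0.47^2 = 0.2209.
C*ln(N)/eps^2 ≈ 8*11.047089/0.2209 ≈ 400.0757.
m = ceil(400.0757) = 401.

401


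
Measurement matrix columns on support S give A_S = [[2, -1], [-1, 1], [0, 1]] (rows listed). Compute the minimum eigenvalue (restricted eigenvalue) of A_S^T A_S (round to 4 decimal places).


A_S^T A_S = [[5, -3], [-3, 3]].
trace = 8.
det = 6.
disc = trace^2 - 4*det = 64 - 4*6 = 40.
sqrt(40) ≈ 6.324555.
lam_min = (8 - sqrt(40))/2 ≈ (8 - 6.324555)/2 = 0.8377225 ≈ 0.8377.

0.8377


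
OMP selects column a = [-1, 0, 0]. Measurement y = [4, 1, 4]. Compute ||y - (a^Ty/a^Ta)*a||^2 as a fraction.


a^T a = 1.
a^T y = -4.
coeff = -4/1 = -4.
||r||^2 = 17.

17


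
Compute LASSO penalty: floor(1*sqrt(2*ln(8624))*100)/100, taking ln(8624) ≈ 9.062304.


ln(8624) ≈ 9.062304.
2*ln(n) ≈ 18.124608.
sqrt(2*ln(n)) ≈ sqrt(18.124608) ≈ 4.257301.
lambda ≈ 1*4.257301 = 4.257301.
floor(lambda*100)/100 = 4.25.

4.25


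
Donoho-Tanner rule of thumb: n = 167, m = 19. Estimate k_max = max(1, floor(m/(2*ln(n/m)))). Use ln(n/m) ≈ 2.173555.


n/m = 167/19.
ln(n/m) ≈ 2.173555.
2*ln(n/m) ≈ 4.34711.
m/(2*ln(n/m)) ≈ 19/4.34711 ≈ 4.3707.
floor = 4.
k_max = max(1, 4) = 4.

4


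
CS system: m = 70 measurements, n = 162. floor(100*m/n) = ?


100*m/n = 100*70/162 ≈ 43.2099.
floor = 43.

43


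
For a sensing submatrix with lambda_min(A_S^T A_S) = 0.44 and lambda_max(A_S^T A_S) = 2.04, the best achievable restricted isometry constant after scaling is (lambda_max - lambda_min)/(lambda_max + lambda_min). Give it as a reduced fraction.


lambda_max - lambda_min = 2.04 - 0.44 = 1.60.
lambda_max + lambda_min = 2.04 + 0.44 = 2.48.
delta = 1.60/2.48 = 160/248 = 20/31.

20/31


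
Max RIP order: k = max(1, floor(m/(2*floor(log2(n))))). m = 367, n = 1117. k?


floor(log2(1117)) = 10.
2*10 = 20.
m/(2*floor(log2(n))) = 367/20 ≈ 18.35.
floor = 18.
k = max(1, 18) = 18.

18


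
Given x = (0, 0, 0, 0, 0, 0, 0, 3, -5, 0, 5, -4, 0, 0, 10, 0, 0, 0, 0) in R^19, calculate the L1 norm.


Non-zero entries: [(7, 3), (8, -5), (10, 5), (11, -4), (14, 10)]
Absolute values: [3, 5, 5, 4, 10]
||x||_1 = sum = 27.

27


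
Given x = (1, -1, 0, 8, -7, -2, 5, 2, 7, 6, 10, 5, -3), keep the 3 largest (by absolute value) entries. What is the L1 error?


Sorted |x_i| descending: [10, 8, 7, 7, 6, 5, 5, 3, 2, 2, 1, 1, 0]
Keep top 3: [10, 8, 7]
Tail entries: [7, 6, 5, 5, 3, 2, 2, 1, 1, 0]
L1 error = sum of tail = 32.

32


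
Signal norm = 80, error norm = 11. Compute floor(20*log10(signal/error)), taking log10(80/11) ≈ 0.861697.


||x||/||e|| = 80/11.
log10(80/11) ≈ 0.861697.
20*log10(||x||/||e||) ≈ 20*0.861697 = 17.23394.
floor(17.23394) = 17.

17


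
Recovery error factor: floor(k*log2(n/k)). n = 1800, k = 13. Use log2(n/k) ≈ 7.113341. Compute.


log2(n/k) = log2(1800/13) ≈ 7.113341.
k*log2(n/k) ≈ 13*7.113341 = 92.473433.
floor(92.473433) = 92.

92


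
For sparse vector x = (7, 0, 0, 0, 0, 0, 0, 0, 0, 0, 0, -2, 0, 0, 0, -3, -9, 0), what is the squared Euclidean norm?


Non-zero entries: [(0, 7), (11, -2), (15, -3), (16, -9)]
Squares: [49, 4, 9, 81]
||x||_2^2 = sum = 143.

143


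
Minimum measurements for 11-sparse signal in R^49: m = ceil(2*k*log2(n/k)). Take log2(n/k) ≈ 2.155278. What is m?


log2(n/k) = log2(49/11) ≈ 2.155278.
2*k*log2(n/k) ≈ 2*11*2.155278 = 47.416116.
m = ceil(47.416116) = 48.

48


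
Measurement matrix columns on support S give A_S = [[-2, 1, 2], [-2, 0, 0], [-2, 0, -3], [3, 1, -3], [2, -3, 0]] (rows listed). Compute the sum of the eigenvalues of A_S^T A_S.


Sum of eigenvalues of A_S^T A_S = trace(A_S^T A_S) = sum of squared column norms of A_S.
A_S^T A_S diagonal: [25, 11, 22].
trace = 25 + 11 + 22 = 58.

58


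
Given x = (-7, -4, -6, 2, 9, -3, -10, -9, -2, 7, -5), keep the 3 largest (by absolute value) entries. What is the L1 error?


Sorted |x_i| descending: [10, 9, 9, 7, 7, 6, 5, 4, 3, 2, 2]
Keep top 3: [10, 9, 9]
Tail entries: [7, 7, 6, 5, 4, 3, 2, 2]
L1 error = sum of tail = 36.

36


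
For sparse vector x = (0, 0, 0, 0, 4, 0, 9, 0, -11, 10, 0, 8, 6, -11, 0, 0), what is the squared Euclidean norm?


Non-zero entries: [(4, 4), (6, 9), (8, -11), (9, 10), (11, 8), (12, 6), (13, -11)]
Squares: [16, 81, 121, 100, 64, 36, 121]
||x||_2^2 = sum = 539.

539


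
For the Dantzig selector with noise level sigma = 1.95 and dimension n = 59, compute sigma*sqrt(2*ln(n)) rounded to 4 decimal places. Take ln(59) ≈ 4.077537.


ln(59) ≈ 4.077537.
2*ln(n) ≈ 8.155074.
sqrt(2*ln(n)) ≈ sqrt(8.155074) ≈ 2.855709.
threshold ≈ 1.95*2.855709 = 5.56863255 ≈ 5.5686.

5.5686


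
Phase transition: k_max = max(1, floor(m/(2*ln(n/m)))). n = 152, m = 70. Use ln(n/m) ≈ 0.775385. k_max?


n/m = 152/70 = 76/35.
ln(n/m) ≈ 0.775385.
2*ln(n/m) ≈ 1.55077.
m/(2*ln(n/m)) ≈ 70/1.55077 ≈ 45.1389.
floor = 45.
k_max = max(1, 45) = 45.

45


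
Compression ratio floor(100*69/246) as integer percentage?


100*m/n = 100*69/246 ≈ 28.0488.
floor = 28.

28


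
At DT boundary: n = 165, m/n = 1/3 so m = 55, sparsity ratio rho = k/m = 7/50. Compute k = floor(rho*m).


m = 1/3*165 = 55.
rho = 7/50.
rho*m = 7/50*55 = 7.7.
k = floor(7.7) = 7.

7


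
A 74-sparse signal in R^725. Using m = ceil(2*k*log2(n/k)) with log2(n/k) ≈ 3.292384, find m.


log2(n/k) = log2(725/74) ≈ 3.292384.
2*k*log2(n/k) ≈ 2*74*3.292384 = 487.272832.
m = ceil(487.272832) = 488.

488


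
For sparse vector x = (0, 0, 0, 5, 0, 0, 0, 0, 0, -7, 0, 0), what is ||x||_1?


Non-zero entries: [(3, 5), (9, -7)]
Absolute values: [5, 7]
||x||_1 = sum = 12.

12


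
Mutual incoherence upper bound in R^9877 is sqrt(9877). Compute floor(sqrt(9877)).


99^2 = 9801 <= 9877 < 10000 = 100^2, so 99 <= sqrt(9877) < 100.
floor(sqrt(9877)) = 99.

99


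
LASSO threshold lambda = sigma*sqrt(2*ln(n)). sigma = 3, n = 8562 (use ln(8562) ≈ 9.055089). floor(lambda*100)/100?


ln(8562) ≈ 9.055089.
2*ln(n) ≈ 18.110178.
sqrt(2*ln(n)) ≈ sqrt(18.110178) ≈ 4.255605.
lambda ≈ 3*4.255605 = 12.766815.
floor(lambda*100)/100 = 12.76.

12.76


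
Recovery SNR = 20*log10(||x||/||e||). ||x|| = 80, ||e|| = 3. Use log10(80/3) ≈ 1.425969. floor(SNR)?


||x||/||e|| = 80/3.
log10(80/3) ≈ 1.425969.
20*log10(||x||/||e||) ≈ 20*1.425969 = 28.51938.
floor(28.51938) = 28.

28


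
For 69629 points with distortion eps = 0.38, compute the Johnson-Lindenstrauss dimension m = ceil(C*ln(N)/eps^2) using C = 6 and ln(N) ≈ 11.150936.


ln(69629) ≈ 11.150936.
eps^2 = 0.38^2 = 0.1444.
C*ln(N)/eps^2 ≈ 6*11.150936/0.1444 ≈ 463.3353.
m = ceil(463.3353) = 464.

464


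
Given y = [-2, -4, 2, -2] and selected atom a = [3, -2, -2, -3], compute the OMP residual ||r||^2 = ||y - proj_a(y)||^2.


a^T a = 26.
a^T y = 4.
coeff = 4/26 = 2/13.
||r||^2 = 356/13.

356/13


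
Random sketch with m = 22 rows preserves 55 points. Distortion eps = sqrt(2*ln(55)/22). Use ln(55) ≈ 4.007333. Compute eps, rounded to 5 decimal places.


ln(55) ≈ 4.007333.
2*ln(N)/m ≈ 2*4.007333/22 ≈ 0.364303.
eps = sqrt(0.364303) ≈ 0.6035752 ≈ 0.60358.

0.60358


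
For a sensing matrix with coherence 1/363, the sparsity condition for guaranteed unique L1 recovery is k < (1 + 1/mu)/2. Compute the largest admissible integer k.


1/mu = 363.
1 + 1/mu = 364.
(1 + 1/mu)/2 = 182 is an integer and the inequality is strict, so k_max = 182 - 1 = 181.

181


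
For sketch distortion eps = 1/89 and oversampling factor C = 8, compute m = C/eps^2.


1/eps = 89.
(1/eps)^2 = 7921.
m = 8*7921 = 63368.

63368


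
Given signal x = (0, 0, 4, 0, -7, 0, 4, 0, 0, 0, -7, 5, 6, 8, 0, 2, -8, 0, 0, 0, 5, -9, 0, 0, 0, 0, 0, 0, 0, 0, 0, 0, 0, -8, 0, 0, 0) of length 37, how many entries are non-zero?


Non-zero positions: [2, 4, 6, 10, 11, 12, 13, 15, 16, 20, 21, 33].
Sparsity = 12.

12


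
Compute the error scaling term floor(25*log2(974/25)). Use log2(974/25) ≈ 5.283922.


log2(n/k) = log2(974/25) ≈ 5.283922.
k*log2(n/k) ≈ 25*5.283922 = 132.09805.
floor(132.09805) = 132.

132


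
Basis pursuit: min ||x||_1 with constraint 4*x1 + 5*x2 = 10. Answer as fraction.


Axis intercepts:
  x1 = 5/2, x2 = 0: L1 = 5/2
  x1 = 0, x2 = 2: L1 = 2
x* = (0, 2)
||x*||_1 = 2.

2


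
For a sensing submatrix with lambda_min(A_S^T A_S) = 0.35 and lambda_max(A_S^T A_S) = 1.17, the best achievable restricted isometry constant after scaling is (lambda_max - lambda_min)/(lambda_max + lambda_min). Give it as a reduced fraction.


lambda_max - lambda_min = 1.17 - 0.35 = 0.82.
lambda_max + lambda_min = 1.17 + 0.35 = 1.52.
delta = 0.82/1.52 = 82/152 = 41/76.

41/76


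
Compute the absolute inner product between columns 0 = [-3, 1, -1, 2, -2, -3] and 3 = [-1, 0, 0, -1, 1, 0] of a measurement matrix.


Inner product: -3*-1 + 1*0 + -1*0 + 2*-1 + -2*1 + -3*0
Products: [3, 0, 0, -2, -2, 0]
Sum = -1.
|dot| = 1.

1


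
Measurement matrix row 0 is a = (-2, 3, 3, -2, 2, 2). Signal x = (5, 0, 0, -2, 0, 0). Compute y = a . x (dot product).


Non-zero terms: ['-2*5', '-2*-2']
Products: [-10, 4]
y = sum = -6.

-6


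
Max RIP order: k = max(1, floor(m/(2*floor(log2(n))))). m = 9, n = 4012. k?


floor(log2(4012)) = 11.
2*11 = 22.
m/(2*floor(log2(n))) = 9/22 ≈ 0.4091.
floor = 0.
k = max(1, 0) = 1.

1


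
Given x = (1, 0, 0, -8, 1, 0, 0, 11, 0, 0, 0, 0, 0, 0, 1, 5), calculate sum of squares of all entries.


Non-zero entries: [(0, 1), (3, -8), (4, 1), (7, 11), (14, 1), (15, 5)]
Squares: [1, 64, 1, 121, 1, 25]
||x||_2^2 = sum = 213.

213


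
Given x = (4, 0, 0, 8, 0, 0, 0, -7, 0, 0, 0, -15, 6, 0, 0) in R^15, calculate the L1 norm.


Non-zero entries: [(0, 4), (3, 8), (7, -7), (11, -15), (12, 6)]
Absolute values: [4, 8, 7, 15, 6]
||x||_1 = sum = 40.

40


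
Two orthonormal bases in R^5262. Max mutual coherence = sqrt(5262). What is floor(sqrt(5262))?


72^2 = 5184 <= 5262 < 5329 = 73^2, so 72 <= sqrt(5262) < 73.
floor(sqrt(5262)) = 72.

72


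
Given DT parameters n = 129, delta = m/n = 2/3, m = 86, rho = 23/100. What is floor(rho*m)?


m = 2/3*129 = 86.
rho = 23/100.
rho*m = 23/100*86 = 19.78.
k = floor(19.78) = 19.

19


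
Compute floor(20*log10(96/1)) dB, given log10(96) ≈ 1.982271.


||x||/||e|| = 96/1 = 96.
log10(96) ≈ 1.982271.
20*log10(||x||/||e||) ≈ 20*1.982271 = 39.64542.
floor(39.64542) = 39.

39


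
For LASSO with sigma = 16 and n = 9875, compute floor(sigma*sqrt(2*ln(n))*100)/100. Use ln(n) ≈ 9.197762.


ln(9875) ≈ 9.197762.
2*ln(n) ≈ 18.395524.
sqrt(2*ln(n)) ≈ sqrt(18.395524) ≈ 4.289.
lambda ≈ 16*4.289 = 68.624.
floor(lambda*100)/100 = 68.62.

68.62


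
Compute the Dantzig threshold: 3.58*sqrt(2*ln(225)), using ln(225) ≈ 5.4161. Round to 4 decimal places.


ln(225) ≈ 5.4161.
2*ln(n) ≈ 10.8322.
sqrt(2*ln(n)) ≈ sqrt(10.8322) ≈ 3.291231.
threshold ≈ 3.58*3.291231 = 11.78260698 ≈ 11.7826.

11.7826


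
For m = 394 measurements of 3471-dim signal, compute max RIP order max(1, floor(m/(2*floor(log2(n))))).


floor(log2(3471)) = 11.
2*11 = 22.
m/(2*floor(log2(n))) = 394/22 ≈ 17.9091.
floor = 17.
k = max(1, 17) = 17.

17


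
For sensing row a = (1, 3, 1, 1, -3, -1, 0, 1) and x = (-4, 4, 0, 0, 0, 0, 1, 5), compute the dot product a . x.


Non-zero terms: ['1*-4', '3*4', '0*1', '1*5']
Products: [-4, 12, 0, 5]
y = sum = 13.

13


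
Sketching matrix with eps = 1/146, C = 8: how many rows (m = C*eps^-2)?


1/eps = 146.
(1/eps)^2 = 21316.
m = 8*21316 = 170528.

170528


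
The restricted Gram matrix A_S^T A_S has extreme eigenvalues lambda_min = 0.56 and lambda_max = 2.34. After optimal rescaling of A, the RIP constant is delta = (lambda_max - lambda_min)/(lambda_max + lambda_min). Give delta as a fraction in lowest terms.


lambda_max - lambda_min = 2.34 - 0.56 = 1.78.
lambda_max + lambda_min = 2.34 + 0.56 = 2.90.
delta = 1.78/2.90 = 178/290 = 89/145.

89/145


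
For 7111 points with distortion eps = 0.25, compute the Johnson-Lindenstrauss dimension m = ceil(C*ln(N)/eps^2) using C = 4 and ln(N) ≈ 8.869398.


ln(7111) ≈ 8.869398.
eps^2 = 0.25^2 = 0.0625.
C*ln(N)/eps^2 ≈ 4*8.869398/0.0625 ≈ 567.6415.
m = ceil(567.6415) = 568.

568


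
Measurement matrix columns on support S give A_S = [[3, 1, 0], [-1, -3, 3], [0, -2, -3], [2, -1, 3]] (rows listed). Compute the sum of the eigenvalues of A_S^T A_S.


Sum of eigenvalues of A_S^T A_S = trace(A_S^T A_S) = sum of squared column norms of A_S.
A_S^T A_S diagonal: [14, 15, 27].
trace = 14 + 15 + 27 = 56.

56


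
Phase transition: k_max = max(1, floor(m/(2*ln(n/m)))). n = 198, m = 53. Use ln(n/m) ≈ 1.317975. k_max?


n/m = 198/53.
ln(n/m) ≈ 1.317975.
2*ln(n/m) ≈ 2.63595.
m/(2*ln(n/m)) ≈ 53/2.63595 ≈ 20.1066.
floor = 20.
k_max = max(1, 20) = 20.

20


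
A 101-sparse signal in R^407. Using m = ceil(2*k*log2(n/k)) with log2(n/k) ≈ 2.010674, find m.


log2(n/k) = log2(407/101) ≈ 2.010674.
2*k*log2(n/k) ≈ 2*101*2.010674 = 406.156148.
m = ceil(406.156148) = 407.

407


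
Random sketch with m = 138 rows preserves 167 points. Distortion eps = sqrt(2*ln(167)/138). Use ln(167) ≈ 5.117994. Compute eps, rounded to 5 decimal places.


ln(167) ≈ 5.117994.
2*ln(N)/m ≈ 2*5.117994/138 ≈ 0.07417383.
eps = sqrt(0.07417383) ≈ 0.2723487 ≈ 0.27235.

0.27235


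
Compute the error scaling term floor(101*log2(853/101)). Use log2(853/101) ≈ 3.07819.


log2(n/k) = log2(853/101) ≈ 3.07819.
k*log2(n/k) ≈ 101*3.07819 = 310.89719.
floor(310.89719) = 310.

310


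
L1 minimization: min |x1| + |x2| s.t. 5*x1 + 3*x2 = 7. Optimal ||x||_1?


Axis intercepts:
  x1 = 7/5, x2 = 0: L1 = 7/5
  x1 = 0, x2 = 7/3: L1 = 7/3
x* = (7/5, 0)
||x*||_1 = 7/5.

7/5


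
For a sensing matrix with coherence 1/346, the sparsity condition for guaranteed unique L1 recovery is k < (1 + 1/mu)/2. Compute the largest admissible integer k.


1/mu = 346.
1 + 1/mu = 347.
(1 + 1/mu)/2 = 173.5 is not an integer, so k_max = floor(173.5) = 173.

173


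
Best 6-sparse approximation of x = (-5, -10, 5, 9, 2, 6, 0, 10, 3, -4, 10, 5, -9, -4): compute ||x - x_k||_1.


Sorted |x_i| descending: [10, 10, 10, 9, 9, 6, 5, 5, 5, 4, 4, 3, 2, 0]
Keep top 6: [10, 10, 10, 9, 9, 6]
Tail entries: [5, 5, 5, 4, 4, 3, 2, 0]
L1 error = sum of tail = 28.

28


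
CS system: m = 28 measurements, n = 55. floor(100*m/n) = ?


100*m/n = 100*28/55 ≈ 50.9091.
floor = 50.

50


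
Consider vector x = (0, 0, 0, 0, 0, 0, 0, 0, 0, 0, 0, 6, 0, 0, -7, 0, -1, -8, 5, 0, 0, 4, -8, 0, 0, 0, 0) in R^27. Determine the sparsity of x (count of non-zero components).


Non-zero positions: [11, 14, 16, 17, 18, 21, 22].
Sparsity = 7.

7
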